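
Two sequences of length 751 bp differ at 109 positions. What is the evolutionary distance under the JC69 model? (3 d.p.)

0.161

p = 109/751 ≈ 0.14514.
d = −(3/4) ln(1 − 4p/3) = −0.75 ln(1 − 0.19352) = −0.75 ln(0.80648)
  = −0.75 × (-0.215076) = 0.161307 substitutions/site.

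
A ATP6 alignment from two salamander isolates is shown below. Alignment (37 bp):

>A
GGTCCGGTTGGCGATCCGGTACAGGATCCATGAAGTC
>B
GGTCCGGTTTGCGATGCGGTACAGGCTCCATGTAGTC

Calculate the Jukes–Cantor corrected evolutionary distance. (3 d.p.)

The sequences differ at 4 of 37 sites (10, 16, 26, 33), so p = 4/37 ≈ 0.108108.
d = −(3/4) ln(1 − 4p/3) = −0.75 ln(1 − 0.144144) = −0.75 ln(0.855856)
  = −0.75 × (-0.155653) = 0.116740 substitutions/site.

0.117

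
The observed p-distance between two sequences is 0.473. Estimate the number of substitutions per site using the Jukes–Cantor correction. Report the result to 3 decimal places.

d = −(3/4) ln(1 − 4p/3) = −0.75 ln(1 − 0.630667) = −0.75 ln(0.369333)
  = −0.75 × (-0.996057) = 0.747043 substitutions/site.

0.747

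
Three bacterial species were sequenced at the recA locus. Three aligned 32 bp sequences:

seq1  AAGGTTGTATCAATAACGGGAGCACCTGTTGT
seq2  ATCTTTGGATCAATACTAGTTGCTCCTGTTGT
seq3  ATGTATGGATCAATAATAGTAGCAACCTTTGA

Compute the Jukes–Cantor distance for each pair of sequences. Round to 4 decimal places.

d(seq1,seq2) = 0.4042, d(seq1,seq3) = 0.4598, d(seq2,seq3) = 0.3525

seq1–seq2: 10/32 sites differ → p = 0.3125, d = −0.75 ln(1 − 0.416667) = 0.404248 ≈ 0.4042.
seq1–seq3: 11/32 sites differ → p = 0.34375, d = −0.75 ln(1 − 0.458333) = 0.459828 ≈ 0.4598.
seq2–seq3: 9/32 sites differ → p = 0.28125, d = −0.75 ln(1 − 0.375) = 0.352503 ≈ 0.3525.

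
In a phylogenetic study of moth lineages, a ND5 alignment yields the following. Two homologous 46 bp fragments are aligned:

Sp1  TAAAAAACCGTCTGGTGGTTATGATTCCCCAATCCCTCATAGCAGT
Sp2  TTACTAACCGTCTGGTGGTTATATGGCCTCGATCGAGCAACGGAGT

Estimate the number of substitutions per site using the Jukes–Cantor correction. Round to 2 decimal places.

The sequences differ at 15 of 46 sites, so p = 15/46 ≈ 0.326087.
d = −(3/4) ln(1 − 4p/3) = −0.75 ln(1 − 0.434783) = −0.75 ln(0.565217)
  = −0.75 × (-0.570546) = 0.427910 substitutions/site.

0.43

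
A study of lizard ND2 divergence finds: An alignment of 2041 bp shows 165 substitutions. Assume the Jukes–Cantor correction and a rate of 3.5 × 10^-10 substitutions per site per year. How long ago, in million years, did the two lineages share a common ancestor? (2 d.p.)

122.20

p = 165/2041 ≈ 0.080843.
d = −(3/4) ln(1 − 4p/3) = −0.75 ln(1 − 0.107791) = −0.75 ln(0.892209)
  = −0.75 × (-0.114055) = 0.085541 substitutions/site.
Under a molecular clock d = 2μt, so t = d/(2μ) = 0.085541 / (2 × 3.5 × 10^-10) = 122.20 million years.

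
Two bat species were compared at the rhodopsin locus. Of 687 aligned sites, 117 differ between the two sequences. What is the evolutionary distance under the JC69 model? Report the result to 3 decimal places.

p = 117/687 ≈ 0.170306.
d = −(3/4) ln(1 − 4p/3) = −0.75 ln(1 − 0.227075) = −0.75 ln(0.772925)
  = −0.75 × (-0.257573) = 0.193180 substitutions/site.

0.193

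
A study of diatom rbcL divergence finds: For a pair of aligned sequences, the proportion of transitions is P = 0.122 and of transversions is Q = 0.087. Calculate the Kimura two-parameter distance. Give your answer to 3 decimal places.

0.249

Under the Kimura two-parameter model, d = −½ ln(1 − 2P − Q) − ¼ ln(1 − 2Q).
1 − 2P − Q = 0.669, giving −½ ln(0.669) = 0.200986.
1 − 2Q = 0.826, giving −¼ ln(0.826) = 0.047790.
d = 0.200986 + 0.047790 = 0.248776.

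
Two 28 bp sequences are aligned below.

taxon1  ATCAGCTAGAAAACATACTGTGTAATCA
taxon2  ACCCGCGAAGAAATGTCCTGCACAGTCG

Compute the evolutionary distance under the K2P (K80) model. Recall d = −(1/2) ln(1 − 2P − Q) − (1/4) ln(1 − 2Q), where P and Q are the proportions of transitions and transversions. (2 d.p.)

Of 28 sites, 10 differences are transitions and 3 are transversions, so P = 10/28 ≈ 0.357143 and Q = 3/28 ≈ 0.107143.
Under the Kimura two-parameter model, d = −½ ln(1 − 2P − Q) − ¼ ln(1 − 2Q).
1 − 2P − Q = 0.178571, giving −½ ln(0.178571) = 0.861384.
1 − 2Q = 0.785714, giving −¼ ln(0.785714) = 0.060291.
d = 0.861384 + 0.060291 = 0.921675.

0.92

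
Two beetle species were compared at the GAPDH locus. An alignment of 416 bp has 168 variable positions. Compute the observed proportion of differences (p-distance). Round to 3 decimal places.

p = 168/416 = 0.403846… ≈ 0.404 (to 3 d.p.).

0.404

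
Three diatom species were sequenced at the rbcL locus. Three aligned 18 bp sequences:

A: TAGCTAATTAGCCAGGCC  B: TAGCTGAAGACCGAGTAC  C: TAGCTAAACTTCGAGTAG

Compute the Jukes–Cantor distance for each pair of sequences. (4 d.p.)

A–B: 7/18 sites differ → p ≈ 0.388889, d = −0.75 ln(1 − 0.518519) = 0.548166 ≈ 0.5482.
A–C: 8/18 sites differ → p ≈ 0.444444, d = −0.75 ln(1 − 0.592592) = 0.673455 ≈ 0.6735.
B–C: 5/18 sites differ → p ≈ 0.277778, d = −0.75 ln(1 − 0.370371) = 0.346968 ≈ 0.3470.

d(A,B) = 0.5482, d(A,C) = 0.6735, d(B,C) = 0.3470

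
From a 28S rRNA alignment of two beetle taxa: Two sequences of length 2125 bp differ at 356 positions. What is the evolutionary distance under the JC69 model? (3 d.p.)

0.190

p = 356/2125 ≈ 0.167529.
d = −(3/4) ln(1 − 4p/3) = −0.75 ln(1 − 0.223372) = −0.75 ln(0.776628)
  = −0.75 × (-0.252794) = 0.189596 substitutions/site.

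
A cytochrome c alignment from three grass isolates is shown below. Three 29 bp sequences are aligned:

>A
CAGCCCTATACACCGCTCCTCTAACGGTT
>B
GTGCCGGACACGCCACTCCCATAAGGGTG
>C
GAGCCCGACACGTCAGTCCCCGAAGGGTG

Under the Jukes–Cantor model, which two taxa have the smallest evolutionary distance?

A–B: 11/29 differ, p = 0.379, d = 0.529.
A–C: 11/29 differ, p = 0.379, d = 0.529.
B–C: 6/29 differ, p = 0.207, d = 0.242.
The smallest distance is between B and C.

B and C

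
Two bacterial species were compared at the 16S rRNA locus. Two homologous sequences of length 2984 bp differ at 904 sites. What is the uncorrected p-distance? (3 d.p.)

0.303

p = 904/2984 = 0.302949… ≈ 0.303 (to 3 d.p.).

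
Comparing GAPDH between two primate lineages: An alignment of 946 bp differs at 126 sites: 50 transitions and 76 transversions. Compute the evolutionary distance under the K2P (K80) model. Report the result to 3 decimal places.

0.147

P = 50/946 ≈ 0.052854 and Q = 76/946 ≈ 0.080338.
Under the Kimura two-parameter model, d = −½ ln(1 − 2P − Q) − ¼ ln(1 − 2Q).
1 − 2P − Q = 0.813954, giving −½ ln(0.813954) = 0.102926.
1 − 2Q = 0.839324, giving −¼ ln(0.839324) = 0.043790.
d = 0.102926 + 0.043790 = 0.146716.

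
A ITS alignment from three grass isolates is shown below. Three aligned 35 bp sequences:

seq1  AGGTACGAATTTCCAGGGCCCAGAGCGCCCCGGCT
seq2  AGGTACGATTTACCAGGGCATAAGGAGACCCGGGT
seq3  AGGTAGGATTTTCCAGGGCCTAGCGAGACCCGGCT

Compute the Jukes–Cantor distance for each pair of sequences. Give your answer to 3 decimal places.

seq1–seq2: 9/35 sites differ → p ≈ 0.257143, d = −0.75 ln(1 − 0.342857) = 0.314890 ≈ 0.315.
seq1–seq3: 6/35 sites differ → p ≈ 0.171429, d = −0.75 ln(1 − 0.228572) = 0.194634 ≈ 0.195.
seq2–seq3: 6/35 sites differ → p ≈ 0.171429, d = −0.75 ln(1 − 0.228572) = 0.194634 ≈ 0.195.

d(seq1,seq2) = 0.315, d(seq1,seq3) = 0.195, d(seq2,seq3) = 0.195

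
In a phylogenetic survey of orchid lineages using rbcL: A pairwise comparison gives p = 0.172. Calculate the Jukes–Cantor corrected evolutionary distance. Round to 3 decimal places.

d = −(3/4) ln(1 − 4p/3) = −0.75 ln(1 − 0.229333) = −0.75 ln(0.770667)
  = −0.75 × (-0.260499) = 0.195374 substitutions/site.

0.195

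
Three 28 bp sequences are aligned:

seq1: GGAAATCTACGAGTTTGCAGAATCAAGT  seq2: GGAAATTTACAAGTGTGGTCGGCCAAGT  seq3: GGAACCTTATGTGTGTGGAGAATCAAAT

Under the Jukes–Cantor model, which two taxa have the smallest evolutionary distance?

seq1 and seq3

seq1–seq2: 9/28 differ, p = 0.321, d = 0.420.
seq1–seq3: 8/28 differ, p = 0.286, d = 0.360.
seq2–seq3: 11/28 differ, p = 0.393, d = 0.556.
The smallest distance is between seq1 and seq3.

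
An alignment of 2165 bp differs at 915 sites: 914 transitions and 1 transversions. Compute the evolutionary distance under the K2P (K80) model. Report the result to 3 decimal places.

0.932

P = 914/2165 ≈ 0.422171 and Q = 1/2165 ≈ 0.000462.
Under the Kimura two-parameter model, d = −½ ln(1 − 2P − Q) − ¼ ln(1 − 2Q).
1 − 2P − Q = 0.155196, giving −½ ln(0.155196) = 0.931533.
1 − 2Q = 0.999076, giving −¼ ln(0.999076) = 0.000231.
d = 0.931533 + 0.000231 = 0.931764.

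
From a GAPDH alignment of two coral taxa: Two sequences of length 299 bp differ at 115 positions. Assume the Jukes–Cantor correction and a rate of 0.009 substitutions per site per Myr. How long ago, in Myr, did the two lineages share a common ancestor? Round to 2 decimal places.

p = 115/299 ≈ 0.384615.
d = −(3/4) ln(1 − 4p/3) = −0.75 ln(1 − 0.51282) = −0.75 ln(0.48718)
  = −0.75 × (-0.719122) = 0.539342 substitutions/site.
Under a molecular clock d = 2μt, so t = d/(2μ) = 0.539342 / (2 × 0.009) = 29.96 Myr.

29.96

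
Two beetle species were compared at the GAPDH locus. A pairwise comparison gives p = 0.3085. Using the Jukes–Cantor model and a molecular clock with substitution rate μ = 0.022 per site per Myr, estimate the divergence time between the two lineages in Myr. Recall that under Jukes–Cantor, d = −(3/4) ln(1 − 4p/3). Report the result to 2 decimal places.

9.03

d = −(3/4) ln(1 − 4p/3) = −0.75 ln(1 − 0.411333) = −0.75 ln(0.588667)
  = −0.75 × (-0.529895) = 0.397421 substitutions/site.
Under a molecular clock d = 2μt, so t = d/(2μ) = 0.397421 / (2 × 0.022) = 9.03 Myr.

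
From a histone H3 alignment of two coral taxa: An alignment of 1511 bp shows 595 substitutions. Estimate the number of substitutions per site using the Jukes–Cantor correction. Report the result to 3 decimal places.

p = 595/1511 ≈ 0.393779.
d = −(3/4) ln(1 − 4p/3) = −0.75 ln(1 − 0.525039) = −0.75 ln(0.474961)
  = −0.75 × (-0.744523) = 0.558392 substitutions/site.

0.558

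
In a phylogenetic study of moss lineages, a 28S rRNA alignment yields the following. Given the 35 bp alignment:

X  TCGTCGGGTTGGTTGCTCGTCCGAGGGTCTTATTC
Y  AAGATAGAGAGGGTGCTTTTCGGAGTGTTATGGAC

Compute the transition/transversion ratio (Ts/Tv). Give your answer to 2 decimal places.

0.50

Transitions are A↔G and C↔T; transversions are all other mismatches.
Transitions: 6. Transversions: 12.
R = 6/12 = 0.50.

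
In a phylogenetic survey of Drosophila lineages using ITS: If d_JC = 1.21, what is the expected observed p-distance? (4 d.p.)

0.6006

p = (3/4)(1 − e^(−4d/3)) = 0.75 × (1 − e^(-1.613333)) = 0.75 × (1 − 0.199222) = 0.600584.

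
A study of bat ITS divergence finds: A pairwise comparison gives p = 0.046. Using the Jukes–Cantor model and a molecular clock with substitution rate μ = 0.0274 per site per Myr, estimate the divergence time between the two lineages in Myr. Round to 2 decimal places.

d = −(3/4) ln(1 − 4p/3) = −0.75 ln(1 − 0.061333) = −0.75 ln(0.938667)
  = −0.75 × (-0.063294) = 0.047471 substitutions/site.
Under a molecular clock d = 2μt, so t = d/(2μ) = 0.047471 / (2 × 0.0274) = 0.87 Myr.

0.87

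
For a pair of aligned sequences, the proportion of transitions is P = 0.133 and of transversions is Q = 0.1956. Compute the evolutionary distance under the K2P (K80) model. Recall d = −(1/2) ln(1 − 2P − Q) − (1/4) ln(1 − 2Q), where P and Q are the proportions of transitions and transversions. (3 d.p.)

0.434

Under the Kimura two-parameter model, d = −½ ln(1 − 2P − Q) − ¼ ln(1 − 2Q).
1 − 2P − Q = 0.5384, giving −½ ln(0.5384) = 0.309577.
1 − 2Q = 0.6088, giving −¼ ln(0.6088) = 0.124066.
d = 0.309577 + 0.124066 = 0.433643.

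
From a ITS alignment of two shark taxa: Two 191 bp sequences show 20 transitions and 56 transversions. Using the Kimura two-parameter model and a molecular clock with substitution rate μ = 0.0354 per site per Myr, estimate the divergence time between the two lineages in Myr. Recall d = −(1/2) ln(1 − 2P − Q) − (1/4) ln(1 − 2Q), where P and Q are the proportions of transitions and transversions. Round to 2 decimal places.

P = 20/191 ≈ 0.104712 and Q = 56/191 ≈ 0.293194.
Under the Kimura two-parameter model, d = −½ ln(1 − 2P − Q) − ¼ ln(1 − 2Q).
1 − 2P − Q = 0.497382, giving −½ ln(0.497382) = 0.349198.
1 − 2Q = 0.413612, giving −¼ ln(0.413612) = 0.220707.
d = 0.349198 + 0.220707 = 0.569905.
Under a molecular clock d = 2μt, so t = d/(2μ) = 0.569905 / (2 × 0.0354) = 8.05 Myr.

8.05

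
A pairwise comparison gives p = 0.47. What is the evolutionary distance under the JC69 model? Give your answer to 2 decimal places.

0.74

d = −(3/4) ln(1 − 4p/3) = −0.75 ln(1 − 0.626667) = −0.75 ln(0.373333)
  = −0.75 × (-0.985284) = 0.738963 substitutions/site.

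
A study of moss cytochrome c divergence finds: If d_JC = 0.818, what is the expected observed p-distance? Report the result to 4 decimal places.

0.4980

p = (3/4)(1 − e^(−4d/3)) = 0.75 × (1 − e^(-1.090667)) = 0.75 × (1 − 0.335992) = 0.498006.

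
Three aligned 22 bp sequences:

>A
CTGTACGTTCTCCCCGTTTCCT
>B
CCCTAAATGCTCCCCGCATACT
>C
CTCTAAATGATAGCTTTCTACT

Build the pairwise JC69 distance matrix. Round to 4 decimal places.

A–B: 8/22 sites differ → p ≈ 0.363636, d = −0.75 ln(1 − 0.484848) = 0.497470 ≈ 0.4975.
A–C: 11/22 sites differ → p = 0.5, d = −0.75 ln(1 − 0.666667) = 0.823960 ≈ 0.8240.
B–C: 8/22 sites differ → p ≈ 0.363636, d = −0.75 ln(1 − 0.484848) = 0.497470 ≈ 0.4975.

d(A,B) = 0.4975, d(A,C) = 0.8240, d(B,C) = 0.4975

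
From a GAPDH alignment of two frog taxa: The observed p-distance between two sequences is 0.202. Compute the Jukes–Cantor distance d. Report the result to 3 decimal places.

d = −(3/4) ln(1 − 4p/3) = −0.75 ln(1 − 0.269333) = −0.75 ln(0.730667)
  = −0.75 × (-0.313797) = 0.235348 substitutions/site.

0.235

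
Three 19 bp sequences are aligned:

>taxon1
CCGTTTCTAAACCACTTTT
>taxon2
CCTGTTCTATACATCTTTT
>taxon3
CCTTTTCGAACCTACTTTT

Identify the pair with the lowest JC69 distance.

taxon1–taxon2: 5/19 differ, p = 0.263, d = 0.324.
taxon1–taxon3: 4/19 differ, p = 0.211, d = 0.247.
taxon2–taxon3: 6/19 differ, p = 0.316, d = 0.410.
The smallest distance is between taxon1 and taxon3.

taxon1 and taxon3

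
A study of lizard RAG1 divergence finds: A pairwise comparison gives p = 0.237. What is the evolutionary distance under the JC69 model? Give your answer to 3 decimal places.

d = −(3/4) ln(1 − 4p/3) = −0.75 ln(1 − 0.316) = −0.75 ln(0.684)
  = −0.75 × (-0.379797) = 0.284848 substitutions/site.

0.285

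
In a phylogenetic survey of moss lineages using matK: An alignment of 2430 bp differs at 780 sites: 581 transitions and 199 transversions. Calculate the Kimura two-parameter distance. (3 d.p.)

0.455

P = 581/2430 ≈ 0.239095 and Q = 199/2430 ≈ 0.081893.
Under the Kimura two-parameter model, d = −½ ln(1 − 2P − Q) − ¼ ln(1 − 2Q).
1 − 2P − Q = 0.439917, giving −½ ln(0.439917) = 0.410585.
1 − 2Q = 0.836214, giving −¼ ln(0.836214) = 0.044718.
d = 0.410585 + 0.044718 = 0.455303.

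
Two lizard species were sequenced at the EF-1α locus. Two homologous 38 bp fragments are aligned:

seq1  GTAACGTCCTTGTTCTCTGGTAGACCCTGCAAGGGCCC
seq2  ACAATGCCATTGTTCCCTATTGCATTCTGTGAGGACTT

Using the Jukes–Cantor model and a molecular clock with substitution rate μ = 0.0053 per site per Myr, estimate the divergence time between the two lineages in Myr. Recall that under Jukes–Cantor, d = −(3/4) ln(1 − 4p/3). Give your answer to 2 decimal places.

64.21

The sequences differ at 17 of 38 sites, so p = 17/38 ≈ 0.447368.
d = −(3/4) ln(1 − 4p/3) = −0.75 ln(1 − 0.596491) = −0.75 ln(0.403509)
  = −0.75 × (-0.907556) = 0.680667 substitutions/site.
Under a molecular clock d = 2μt, so t = d/(2μ) = 0.680667 / (2 × 0.0053) = 64.21 Myr.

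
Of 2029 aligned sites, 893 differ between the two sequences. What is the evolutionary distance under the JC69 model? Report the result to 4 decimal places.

0.6629

p = 893/2029 ≈ 0.440118.
d = −(3/4) ln(1 − 4p/3) = −0.75 ln(1 − 0.586824) = −0.75 ln(0.413176)
  = −0.75 × (-0.883882) = 0.662912 substitutions/site.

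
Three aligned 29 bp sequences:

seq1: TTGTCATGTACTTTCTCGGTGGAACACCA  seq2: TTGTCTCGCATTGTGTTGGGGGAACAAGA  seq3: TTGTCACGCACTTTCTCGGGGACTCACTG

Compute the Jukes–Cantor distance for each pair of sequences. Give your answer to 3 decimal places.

seq1–seq2: 10/29 sites differ → p ≈ 0.344828, d = −0.75 ln(1 − 0.459771) = 0.461822 ≈ 0.462.
seq1–seq3: 8/29 sites differ → p ≈ 0.275862, d = −0.75 ln(1 − 0.367816) = 0.343931 ≈ 0.344.
seq2–seq3: 11/29 sites differ → p ≈ 0.37931, d = −0.75 ln(1 − 0.505747) = 0.528531 ≈ 0.529.

d(seq1,seq2) = 0.462, d(seq1,seq3) = 0.344, d(seq2,seq3) = 0.529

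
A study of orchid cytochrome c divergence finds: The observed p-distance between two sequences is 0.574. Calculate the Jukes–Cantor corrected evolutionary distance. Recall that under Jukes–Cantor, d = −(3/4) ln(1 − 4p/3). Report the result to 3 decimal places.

1.087

d = −(3/4) ln(1 − 4p/3) = −0.75 ln(1 − 0.765333) = −0.75 ln(0.234667)
  = −0.75 × (-1.449588) = 1.087191 substitutions/site.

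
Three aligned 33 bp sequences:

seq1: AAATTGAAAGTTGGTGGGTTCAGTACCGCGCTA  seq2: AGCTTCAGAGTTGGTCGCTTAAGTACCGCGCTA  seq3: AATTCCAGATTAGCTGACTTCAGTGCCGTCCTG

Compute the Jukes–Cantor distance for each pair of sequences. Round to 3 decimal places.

seq1–seq2: 7/33 sites differ → p ≈ 0.212121, d = −0.75 ln(1 − 0.282828) = 0.249330 ≈ 0.249.
seq1–seq3: 13/33 sites differ → p ≈ 0.393939, d = −0.75 ln(1 − 0.525252) = 0.558728 ≈ 0.559.
seq2–seq3: 13/33 sites differ → p ≈ 0.393939, d = −0.75 ln(1 − 0.525252) = 0.558728 ≈ 0.559.

d(seq1,seq2) = 0.249, d(seq1,seq3) = 0.559, d(seq2,seq3) = 0.559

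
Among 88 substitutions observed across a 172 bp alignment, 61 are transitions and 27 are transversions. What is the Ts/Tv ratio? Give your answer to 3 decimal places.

R = 61/27 = 2.259259… ≈ 2.259 (to 3 d.p.).

2.259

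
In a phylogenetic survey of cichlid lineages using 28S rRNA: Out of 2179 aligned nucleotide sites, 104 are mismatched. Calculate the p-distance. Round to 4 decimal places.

0.0477

p = 104/2179 = 0.047728… ≈ 0.0477 (to 4 d.p.).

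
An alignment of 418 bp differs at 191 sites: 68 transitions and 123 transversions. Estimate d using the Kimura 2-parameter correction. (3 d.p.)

0.705

P = 68/418 ≈ 0.162679 and Q = 123/418 ≈ 0.294258.
Under the Kimura two-parameter model, d = −½ ln(1 − 2P − Q) − ¼ ln(1 − 2Q).
1 − 2P − Q = 0.380384, giving −½ ln(0.380384) = 0.483287.
1 − 2Q = 0.411484, giving −¼ ln(0.411484) = 0.221996.
d = 0.483287 + 0.221996 = 0.705283.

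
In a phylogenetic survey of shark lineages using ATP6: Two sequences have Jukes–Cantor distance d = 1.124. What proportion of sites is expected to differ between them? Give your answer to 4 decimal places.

0.5824

p = (3/4)(1 − e^(−4d/3)) = 0.75 × (1 − e^(-1.498667)) = 0.75 × (1 − 0.223428) = 0.582429.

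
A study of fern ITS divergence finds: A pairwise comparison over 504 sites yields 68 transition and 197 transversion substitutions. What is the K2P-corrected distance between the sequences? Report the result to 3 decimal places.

0.921

P = 68/504 ≈ 0.134921 and Q = 197/504 ≈ 0.390873.
Under the Kimura two-parameter model, d = −½ ln(1 − 2P − Q) − ¼ ln(1 − 2Q).
1 − 2P − Q = 0.339285, giving −½ ln(0.339285) = 0.540457.
1 − 2Q = 0.218254, giving −¼ ln(0.218254) = 0.380524.
d = 0.540457 + 0.380524 = 0.920981.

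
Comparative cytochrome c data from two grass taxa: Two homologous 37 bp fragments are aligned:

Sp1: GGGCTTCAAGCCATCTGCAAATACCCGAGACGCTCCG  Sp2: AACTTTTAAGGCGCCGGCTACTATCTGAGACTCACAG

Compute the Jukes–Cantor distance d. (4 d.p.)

0.6445

The sequences differ at 16 of 37 sites, so p = 16/37 ≈ 0.432432.
d = −(3/4) ln(1 − 4p/3) = −0.75 ln(1 − 0.576576) = −0.75 ln(0.423424)
  = −0.75 × (-0.859381) = 0.644536 substitutions/site.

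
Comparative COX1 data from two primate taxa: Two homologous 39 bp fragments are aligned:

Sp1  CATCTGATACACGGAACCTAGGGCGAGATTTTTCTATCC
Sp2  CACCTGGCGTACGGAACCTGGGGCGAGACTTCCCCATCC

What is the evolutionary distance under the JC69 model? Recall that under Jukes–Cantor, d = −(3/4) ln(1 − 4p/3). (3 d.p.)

0.314

The sequences differ at 10 of 39 sites (3, 7, 8, 9, 10, 20, 29, 32, 33, 35), so p = 10/39 ≈ 0.25641.
d = −(3/4) ln(1 − 4p/3) = −0.75 ln(1 − 0.34188) = −0.75 ln(0.65812)
  = −0.75 × (-0.418368) = 0.313776 substitutions/site.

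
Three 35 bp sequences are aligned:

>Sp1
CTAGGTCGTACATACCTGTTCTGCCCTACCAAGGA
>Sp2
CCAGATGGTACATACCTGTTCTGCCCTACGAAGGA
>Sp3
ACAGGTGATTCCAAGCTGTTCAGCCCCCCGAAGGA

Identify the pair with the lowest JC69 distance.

Sp1–Sp2: 4/35 differ, p = 0.114, d = 0.124.
Sp1–Sp3: 12/35 differ, p = 0.343, d = 0.458.
Sp2–Sp3: 10/35 differ, p = 0.286, d = 0.360.
The smallest distance is between Sp1 and Sp2.

Sp1 and Sp2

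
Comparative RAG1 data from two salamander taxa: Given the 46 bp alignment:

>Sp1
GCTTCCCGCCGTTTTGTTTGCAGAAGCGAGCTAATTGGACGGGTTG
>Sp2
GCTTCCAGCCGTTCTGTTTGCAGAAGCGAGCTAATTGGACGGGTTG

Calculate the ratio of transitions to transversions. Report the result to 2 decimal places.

1.00

Transitions are A↔G and C↔T; transversions are all other mismatches.
Transitions: 1. Transversions: 1.
R = 1/1 = 1.00.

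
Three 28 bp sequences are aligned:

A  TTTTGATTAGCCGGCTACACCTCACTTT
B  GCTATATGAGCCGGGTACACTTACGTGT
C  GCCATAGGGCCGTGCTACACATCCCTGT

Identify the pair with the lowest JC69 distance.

B and C

A–B: 11/28 differ, p = 0.393, d = 0.556.
A–C: 14/28 differ, p = 0.500, d = 0.824.
B–C: 10/28 differ, p = 0.357, d = 0.485.
The smallest distance is between B and C.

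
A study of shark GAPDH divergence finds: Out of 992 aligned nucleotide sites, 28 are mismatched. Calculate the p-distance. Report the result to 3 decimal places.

0.028

p = 28/992 = 0.028225… ≈ 0.028 (to 3 d.p.).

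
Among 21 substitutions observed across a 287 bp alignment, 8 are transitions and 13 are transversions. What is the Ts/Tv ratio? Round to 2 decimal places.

R = 8/13 = 0.615384… ≈ 0.62 (to 2 d.p.).

0.62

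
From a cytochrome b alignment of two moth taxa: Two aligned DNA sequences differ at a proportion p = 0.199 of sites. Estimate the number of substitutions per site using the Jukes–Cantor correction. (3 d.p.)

d = −(3/4) ln(1 − 4p/3) = −0.75 ln(1 − 0.265333) = −0.75 ln(0.734667)
  = −0.75 × (-0.308338) = 0.231254 substitutions/site.

0.231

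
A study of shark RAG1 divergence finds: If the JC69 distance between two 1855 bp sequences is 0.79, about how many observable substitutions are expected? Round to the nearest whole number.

Invert JC69: p = (3/4)(1 − e^(−4d/3)) = 0.75 × (1 − e^(-1.053333)) = 0.75 × (1 − 0.348773) = 0.488420.
Expected differing sites = pL ≈ 0.488420 × 1855 = 906.0191 ≈ 906.

906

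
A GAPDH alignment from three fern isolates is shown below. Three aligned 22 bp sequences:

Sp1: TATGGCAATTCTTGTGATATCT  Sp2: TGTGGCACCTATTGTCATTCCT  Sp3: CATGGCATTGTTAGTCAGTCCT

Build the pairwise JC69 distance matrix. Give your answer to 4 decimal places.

Sp1–Sp2: 7/22 sites differ → p ≈ 0.318182, d = −0.75 ln(1 − 0.424243) = 0.414052 ≈ 0.4141.
Sp1–Sp3: 9/22 sites differ → p ≈ 0.409091, d = −0.75 ln(1 − 0.545455) = 0.591344 ≈ 0.5913.
Sp2–Sp3: 8/22 sites differ → p ≈ 0.363636, d = −0.75 ln(1 − 0.484848) = 0.497470 ≈ 0.4975.

d(Sp1,Sp2) = 0.4141, d(Sp1,Sp3) = 0.5913, d(Sp2,Sp3) = 0.4975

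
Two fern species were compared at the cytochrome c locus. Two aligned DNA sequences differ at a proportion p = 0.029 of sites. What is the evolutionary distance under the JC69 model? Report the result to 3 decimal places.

0.030

d = −(3/4) ln(1 − 4p/3) = −0.75 ln(1 − 0.038667) = −0.75 ln(0.961333)
  = −0.75 × (-0.039434) = 0.029576 substitutions/site.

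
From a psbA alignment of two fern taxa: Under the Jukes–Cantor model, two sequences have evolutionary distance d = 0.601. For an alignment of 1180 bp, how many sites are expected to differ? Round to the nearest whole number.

488

Invert JC69: p = (3/4)(1 − e^(−4d/3)) = 0.75 × (1 − e^(-0.801333)) = 0.75 × (1 − 0.448730) = 0.413453.
Expected differing sites = pL ≈ 0.413453 × 1180 = 487.87454 ≈ 488.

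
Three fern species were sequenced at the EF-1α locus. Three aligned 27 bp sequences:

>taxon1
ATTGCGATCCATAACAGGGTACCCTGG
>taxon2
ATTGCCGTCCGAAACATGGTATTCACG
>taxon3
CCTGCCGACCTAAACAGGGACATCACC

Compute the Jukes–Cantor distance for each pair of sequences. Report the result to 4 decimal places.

d(taxon1,taxon2) = 0.4408, d(taxon1,taxon3) = 0.8817, d(taxon2,taxon3) = 0.4408

taxon1–taxon2: 9/27 sites differ → p ≈ 0.333333, d = −0.75 ln(1 − 0.444444) = 0.440839 ≈ 0.4408.
taxon1–taxon3: 14/27 sites differ → p ≈ 0.518519, d = −0.75 ln(1 − 0.691359) = 0.881682 ≈ 0.8817.
taxon2–taxon3: 9/27 sites differ → p ≈ 0.333333, d = −0.75 ln(1 − 0.444444) = 0.440839 ≈ 0.4408.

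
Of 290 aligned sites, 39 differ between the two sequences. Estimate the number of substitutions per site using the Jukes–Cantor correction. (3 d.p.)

p = 39/290 ≈ 0.134483.
d = −(3/4) ln(1 − 4p/3) = −0.75 ln(1 − 0.179311) = −0.75 ln(0.820689)
  = −0.75 × (-0.197611) = 0.148208 substitutions/site.

0.148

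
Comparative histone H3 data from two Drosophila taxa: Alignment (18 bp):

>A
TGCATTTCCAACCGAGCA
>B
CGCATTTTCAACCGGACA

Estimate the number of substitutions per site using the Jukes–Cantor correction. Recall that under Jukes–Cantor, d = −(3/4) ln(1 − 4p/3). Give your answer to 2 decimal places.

The sequences differ at 4 of 18 sites (1, 8, 15, 16), so p = 4/18 ≈ 0.222222.
d = −(3/4) ln(1 − 4p/3) = −0.75 ln(1 − 0.296296) = −0.75 ln(0.703704)
  = −0.75 × (-0.351397) = 0.263548 substitutions/site.

0.26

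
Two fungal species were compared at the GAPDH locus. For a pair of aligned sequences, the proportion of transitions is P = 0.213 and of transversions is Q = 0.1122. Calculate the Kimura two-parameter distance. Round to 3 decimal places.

Under the Kimura two-parameter model, d = −½ ln(1 − 2P − Q) − ¼ ln(1 − 2Q).
1 − 2P − Q = 0.4618, giving −½ ln(0.4618) = 0.386312.
1 − 2Q = 0.7756, giving −¼ ln(0.7756) = 0.063530.
d = 0.386312 + 0.063530 = 0.449842.

0.450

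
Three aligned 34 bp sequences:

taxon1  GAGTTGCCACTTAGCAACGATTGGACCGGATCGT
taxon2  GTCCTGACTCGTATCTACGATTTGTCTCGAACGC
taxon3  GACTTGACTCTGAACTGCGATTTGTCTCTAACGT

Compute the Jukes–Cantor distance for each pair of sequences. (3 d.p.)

taxon1–taxon2: 14/34 sites differ → p ≈ 0.411765, d = −0.75 ln(1 − 0.54902) = 0.597249 ≈ 0.597.
taxon1–taxon3: 13/34 sites differ → p ≈ 0.382353, d = −0.75 ln(1 − 0.509804) = 0.534712 ≈ 0.535.
taxon2–taxon3: 8/34 sites differ → p ≈ 0.235294, d = −0.75 ln(1 − 0.313725) = 0.282358 ≈ 0.282.

d(taxon1,taxon2) = 0.597, d(taxon1,taxon3) = 0.535, d(taxon2,taxon3) = 0.282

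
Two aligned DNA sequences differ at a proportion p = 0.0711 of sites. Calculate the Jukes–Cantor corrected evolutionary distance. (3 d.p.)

0.075

d = −(3/4) ln(1 − 4p/3) = −0.75 ln(1 − 0.0948) = −0.75 ln(0.9052)
  = −0.75 × (-0.099599) = 0.074699 substitutions/site.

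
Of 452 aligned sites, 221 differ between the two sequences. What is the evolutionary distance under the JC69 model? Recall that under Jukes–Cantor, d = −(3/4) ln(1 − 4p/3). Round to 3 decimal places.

p = 221/452 ≈ 0.488938.
d = −(3/4) ln(1 − 4p/3) = −0.75 ln(1 − 0.651917) = −0.75 ln(0.348083)
  = −0.75 × (-1.055314) = 0.791486 substitutions/site.

0.791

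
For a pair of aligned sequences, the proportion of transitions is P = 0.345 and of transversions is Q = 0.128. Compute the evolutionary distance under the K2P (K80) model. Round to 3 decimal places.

0.926

Under the Kimura two-parameter model, d = −½ ln(1 − 2P − Q) − ¼ ln(1 − 2Q).
1 − 2P − Q = 0.182, giving −½ ln(0.182) = 0.851874.
1 − 2Q = 0.744, giving −¼ ln(0.744) = 0.073929.
d = 0.851874 + 0.073929 = 0.925803.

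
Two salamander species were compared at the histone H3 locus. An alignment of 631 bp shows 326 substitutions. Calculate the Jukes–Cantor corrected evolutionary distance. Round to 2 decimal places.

p = 326/631 ≈ 0.51664.
d = −(3/4) ln(1 − 4p/3) = −0.75 ln(1 − 0.688853) = −0.75 ln(0.311147)
  = −0.75 × (-1.167490) = 0.875618 substitutions/site.

0.88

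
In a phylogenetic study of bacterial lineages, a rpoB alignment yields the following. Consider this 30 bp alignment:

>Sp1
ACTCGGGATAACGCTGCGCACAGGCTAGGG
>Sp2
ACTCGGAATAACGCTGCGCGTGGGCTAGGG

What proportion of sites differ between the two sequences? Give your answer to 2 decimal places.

The sequences differ at 4 of 30 positions (sites 7, 20, 21, 22).
p = 4/30 = 0.133333… ≈ 0.13 (to 2 d.p.).

0.13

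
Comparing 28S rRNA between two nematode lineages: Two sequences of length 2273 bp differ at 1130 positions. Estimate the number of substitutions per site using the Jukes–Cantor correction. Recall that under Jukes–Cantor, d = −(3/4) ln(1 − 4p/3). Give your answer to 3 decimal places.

0.815

p = 1130/2273 ≈ 0.49714.
d = −(3/4) ln(1 − 4p/3) = −0.75 ln(1 − 0.662853) = −0.75 ln(0.337147)
  = −0.75 × (-1.087236) = 0.815427 substitutions/site.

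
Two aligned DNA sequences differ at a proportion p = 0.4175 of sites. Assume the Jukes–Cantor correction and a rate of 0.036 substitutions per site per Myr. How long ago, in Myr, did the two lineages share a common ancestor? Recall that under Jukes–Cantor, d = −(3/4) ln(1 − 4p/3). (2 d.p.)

d = −(3/4) ln(1 − 4p/3) = −0.75 ln(1 − 0.556667) = −0.75 ln(0.443333)
  = −0.75 × (-0.813434) = 0.610076 substitutions/site.
Under a molecular clock d = 2μt, so t = d/(2μ) = 0.610076 / (2 × 0.036) = 8.47 Myr.

8.47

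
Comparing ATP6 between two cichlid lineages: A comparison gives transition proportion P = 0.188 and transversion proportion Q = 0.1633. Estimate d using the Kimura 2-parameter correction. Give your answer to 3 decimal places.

Under the Kimura two-parameter model, d = −½ ln(1 − 2P − Q) − ¼ ln(1 − 2Q).
1 − 2P − Q = 0.4607, giving −½ ln(0.4607) = 0.387504.
1 − 2Q = 0.6734, giving −¼ ln(0.6734) = 0.098854.
d = 0.387504 + 0.098854 = 0.486358.

0.486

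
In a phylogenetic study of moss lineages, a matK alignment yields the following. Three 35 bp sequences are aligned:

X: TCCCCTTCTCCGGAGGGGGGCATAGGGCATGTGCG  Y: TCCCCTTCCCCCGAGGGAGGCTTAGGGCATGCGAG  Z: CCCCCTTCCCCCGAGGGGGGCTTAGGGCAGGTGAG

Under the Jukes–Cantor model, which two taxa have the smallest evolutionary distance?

X–Y: 6/35 differ, p = 0.171, d = 0.195.
X–Z: 6/35 differ, p = 0.171, d = 0.195.
Y–Z: 4/35 differ, p = 0.114, d = 0.124.
The smallest distance is between Y and Z.

Y and Z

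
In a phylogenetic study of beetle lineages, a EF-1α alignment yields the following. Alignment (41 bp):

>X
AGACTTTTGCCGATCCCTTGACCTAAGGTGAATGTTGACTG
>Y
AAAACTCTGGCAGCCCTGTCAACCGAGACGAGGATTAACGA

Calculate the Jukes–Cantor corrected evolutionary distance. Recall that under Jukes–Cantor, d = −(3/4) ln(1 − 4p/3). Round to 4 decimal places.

0.9426

The sequences differ at 22 of 41 sites, so p = 22/41 ≈ 0.536585.
d = −(3/4) ln(1 − 4p/3) = −0.75 ln(1 − 0.715447) = −0.75 ln(0.284553)
  = −0.75 × (-1.256836) = 0.942627 substitutions/site.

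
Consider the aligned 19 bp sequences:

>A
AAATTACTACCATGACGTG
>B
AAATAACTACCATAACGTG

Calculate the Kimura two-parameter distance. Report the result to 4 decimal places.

Of 19 sites, 1 differences are transitions and 1 are transversions, so P = 1/19 ≈ 0.052632 and Q = 1/19 ≈ 0.052632.
Under the Kimura two-parameter model, d = −½ ln(1 − 2P − Q) − ¼ ln(1 − 2Q).
1 − 2P − Q = 0.842104, giving −½ ln(0.842104) = 0.085926.
1 − 2Q = 0.894736, giving −¼ ln(0.894736) = 0.027807.
d = 0.085926 + 0.027807 = 0.113733.

0.1137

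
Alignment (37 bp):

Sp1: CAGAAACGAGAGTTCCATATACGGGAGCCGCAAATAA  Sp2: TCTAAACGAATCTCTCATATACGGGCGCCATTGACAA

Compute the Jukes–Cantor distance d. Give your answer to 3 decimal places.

The sequences differ at 14 of 37 sites, so p = 14/37 ≈ 0.378378.
d = −(3/4) ln(1 − 4p/3) = −0.75 ln(1 − 0.504504) = −0.75 ln(0.495496)
  = −0.75 × (-0.702196) = 0.526647 substitutions/site.

0.527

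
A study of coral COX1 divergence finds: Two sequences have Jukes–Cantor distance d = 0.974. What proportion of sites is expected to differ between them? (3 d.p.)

0.545

p = (3/4)(1 − e^(−4d/3)) = 0.75 × (1 − e^(-1.298667)) = 0.75 × (1 − 0.272895) = 0.545329.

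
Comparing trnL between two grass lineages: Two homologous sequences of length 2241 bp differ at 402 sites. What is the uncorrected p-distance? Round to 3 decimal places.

0.179

p = 402/2241 = 0.179384… ≈ 0.179 (to 3 d.p.).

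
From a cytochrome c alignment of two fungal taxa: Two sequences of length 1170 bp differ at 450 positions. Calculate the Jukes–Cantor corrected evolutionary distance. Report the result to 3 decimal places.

p = 450/1170 ≈ 0.384615.
d = −(3/4) ln(1 − 4p/3) = −0.75 ln(1 − 0.51282) = −0.75 ln(0.48718)
  = −0.75 × (-0.719122) = 0.539342 substitutions/site.

0.539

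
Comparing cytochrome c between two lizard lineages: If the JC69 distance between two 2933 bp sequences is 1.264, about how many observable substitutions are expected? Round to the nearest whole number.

1792

Invert JC69: p = (3/4)(1 − e^(−4d/3)) = 0.75 × (1 − e^(-1.685333)) = 0.75 × (1 − 0.185383) = 0.610963.
Expected differing sites = pL ≈ 0.610963 × 2933 = 1791.954479 ≈ 1792.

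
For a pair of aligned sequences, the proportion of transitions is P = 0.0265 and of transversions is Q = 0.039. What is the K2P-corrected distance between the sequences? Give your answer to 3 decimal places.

0.069

Under the Kimura two-parameter model, d = −½ ln(1 − 2P − Q) − ¼ ln(1 − 2Q).
1 − 2P − Q = 0.908, giving −½ ln(0.908) = 0.048255.
1 − 2Q = 0.922, giving −¼ ln(0.922) = 0.020303.
d = 0.048255 + 0.020303 = 0.068558.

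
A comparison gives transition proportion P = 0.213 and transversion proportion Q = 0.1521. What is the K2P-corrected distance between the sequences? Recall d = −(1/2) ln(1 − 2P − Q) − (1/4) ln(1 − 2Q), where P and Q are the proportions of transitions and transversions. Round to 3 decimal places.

Under the Kimura two-parameter model, d = −½ ln(1 − 2P − Q) − ¼ ln(1 − 2Q).
1 − 2P − Q = 0.4219, giving −½ ln(0.4219) = 0.431493.
1 − 2Q = 0.6958, giving −¼ ln(0.6958) = 0.090673.
d = 0.431493 + 0.090673 = 0.522166.

0.522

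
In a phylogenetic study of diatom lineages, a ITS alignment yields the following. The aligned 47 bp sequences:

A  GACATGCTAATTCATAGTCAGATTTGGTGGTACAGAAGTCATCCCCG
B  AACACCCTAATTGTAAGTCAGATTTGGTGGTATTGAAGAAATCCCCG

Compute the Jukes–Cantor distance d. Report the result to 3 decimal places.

0.250

The sequences differ at 10 of 47 sites (1, 5, 6, 13, 14, 15, 33, 34, 39, 40), so p = 10/47 ≈ 0.212766.
d = −(3/4) ln(1 − 4p/3) = −0.75 ln(1 − 0.283688) = −0.75 ln(0.716312)
  = −0.75 × (-0.333639) = 0.250229 substitutions/site.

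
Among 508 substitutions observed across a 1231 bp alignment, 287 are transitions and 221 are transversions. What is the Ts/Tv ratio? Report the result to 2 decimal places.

1.30

R = 287/221 = 1.298642… ≈ 1.30 (to 2 d.p.).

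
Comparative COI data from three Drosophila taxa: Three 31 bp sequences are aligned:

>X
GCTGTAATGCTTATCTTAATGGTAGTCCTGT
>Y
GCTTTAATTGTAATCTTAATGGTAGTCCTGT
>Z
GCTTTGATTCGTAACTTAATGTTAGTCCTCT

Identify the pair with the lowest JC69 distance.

X and Y

X–Y: 4/31 differ, p = 0.129, d = 0.142.
X–Z: 7/31 differ, p = 0.226, d = 0.269.
Y–Z: 7/31 differ, p = 0.226, d = 0.269.
The smallest distance is between X and Y.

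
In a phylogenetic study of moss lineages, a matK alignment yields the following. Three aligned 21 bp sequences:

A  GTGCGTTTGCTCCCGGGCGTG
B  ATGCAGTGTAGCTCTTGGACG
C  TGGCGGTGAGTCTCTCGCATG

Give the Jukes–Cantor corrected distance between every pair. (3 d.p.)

d(A,B) = 1.309, d(A,C) = 0.756, d(B,C) = 0.635

A–B: 13/21 sites differ → p ≈ 0.619048, d = −0.75 ln(1 − 0.825397) = 1.308930 ≈ 1.309.
A–C: 10/21 sites differ → p ≈ 0.47619, d = −0.75 ln(1 − 0.63492) = 0.755729 ≈ 0.756.
B–C: 9/21 sites differ → p ≈ 0.428571, d = −0.75 ln(1 − 0.571428) = 0.635472 ≈ 0.635.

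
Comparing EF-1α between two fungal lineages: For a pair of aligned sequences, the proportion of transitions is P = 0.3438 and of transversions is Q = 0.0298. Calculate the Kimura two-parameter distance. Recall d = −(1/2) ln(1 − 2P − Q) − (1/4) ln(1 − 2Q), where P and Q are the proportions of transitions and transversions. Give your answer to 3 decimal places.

0.647

Under the Kimura two-parameter model, d = −½ ln(1 − 2P − Q) − ¼ ln(1 − 2Q).
1 − 2P − Q = 0.2826, giving −½ ln(0.2826) = 0.631861.
1 − 2Q = 0.9404, giving −¼ ln(0.9404) = 0.015362.
d = 0.631861 + 0.015362 = 0.647223.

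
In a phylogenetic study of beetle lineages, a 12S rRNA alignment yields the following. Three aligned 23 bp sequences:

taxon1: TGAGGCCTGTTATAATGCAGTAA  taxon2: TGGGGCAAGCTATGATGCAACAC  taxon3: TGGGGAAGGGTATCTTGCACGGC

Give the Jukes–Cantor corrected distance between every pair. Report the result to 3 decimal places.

taxon1–taxon2: 8/23 sites differ → p ≈ 0.347826, d = −0.75 ln(1 − 0.463768) = 0.467391 ≈ 0.467.
taxon1–taxon3: 11/23 sites differ → p ≈ 0.478261, d = −0.75 ln(1 − 0.637681) = 0.761423 ≈ 0.761.
taxon2–taxon3: 8/23 sites differ → p ≈ 0.347826, d = −0.75 ln(1 − 0.463768) = 0.467391 ≈ 0.467.

d(taxon1,taxon2) = 0.467, d(taxon1,taxon3) = 0.761, d(taxon2,taxon3) = 0.467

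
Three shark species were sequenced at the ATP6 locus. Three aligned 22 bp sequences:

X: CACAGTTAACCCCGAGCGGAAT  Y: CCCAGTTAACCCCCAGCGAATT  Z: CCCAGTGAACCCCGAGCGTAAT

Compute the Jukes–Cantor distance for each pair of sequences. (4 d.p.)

d(X,Y) = 0.2082, d(X,Z) = 0.1505, d(Y,Z) = 0.2082

X–Y: 4/22 sites differ → p ≈ 0.181818, d = −0.75 ln(1 − 0.242424) = 0.208224 ≈ 0.2082.
X–Z: 3/22 sites differ → p ≈ 0.136364, d = −0.75 ln(1 − 0.181819) = 0.150504 ≈ 0.1505.
Y–Z: 4/22 sites differ → p ≈ 0.181818, d = −0.75 ln(1 − 0.242424) = 0.208224 ≈ 0.2082.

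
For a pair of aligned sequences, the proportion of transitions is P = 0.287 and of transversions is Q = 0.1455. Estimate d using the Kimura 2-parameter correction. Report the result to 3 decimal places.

Under the Kimura two-parameter model, d = −½ ln(1 − 2P − Q) − ¼ ln(1 − 2Q).
1 − 2P − Q = 0.2805, giving −½ ln(0.2805) = 0.635591.
1 − 2Q = 0.709, giving −¼ ln(0.709) = 0.085975.
d = 0.635591 + 0.085975 = 0.721566.

0.722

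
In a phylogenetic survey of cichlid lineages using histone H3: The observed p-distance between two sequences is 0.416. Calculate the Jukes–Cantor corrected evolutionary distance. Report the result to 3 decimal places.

0.607

d = −(3/4) ln(1 − 4p/3) = −0.75 ln(1 − 0.554667) = −0.75 ln(0.445333)
  = −0.75 × (-0.808933) = 0.606700 substitutions/site.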